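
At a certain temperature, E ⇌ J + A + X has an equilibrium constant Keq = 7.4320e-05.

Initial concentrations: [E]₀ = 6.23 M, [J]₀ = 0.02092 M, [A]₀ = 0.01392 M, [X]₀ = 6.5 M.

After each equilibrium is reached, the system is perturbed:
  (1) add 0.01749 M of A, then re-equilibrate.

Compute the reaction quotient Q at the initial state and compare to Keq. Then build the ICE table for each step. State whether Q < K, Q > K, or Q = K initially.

Q₀ = 3.0383e-04; Q > K (proceeds reverse)

Q₀ = 3.0383e-04 vs Keq = 7.4320e-05 ⇒ Q>K, reverse
Step 1:
                  E         J         A         X
  I            6.23   0.02092   0.01392       6.5
  C        0.008273 -0.008273 -0.008273 -0.008273
  E           6.238   0.01265  0.005647     6.492
  solve Keq expr → x = -0.008273; check Q = 7.4320e-05
Then add 0.01749 M of A.
Step 2:
                  E         J         A         X
  I           6.238   0.01265   0.02314     6.492
  C        0.007937 -0.007937 -0.007937 -0.007937
  E           6.246   0.00471    0.0152     6.484
  solve Keq expr → x = -0.007937; check Q = 7.4320e-05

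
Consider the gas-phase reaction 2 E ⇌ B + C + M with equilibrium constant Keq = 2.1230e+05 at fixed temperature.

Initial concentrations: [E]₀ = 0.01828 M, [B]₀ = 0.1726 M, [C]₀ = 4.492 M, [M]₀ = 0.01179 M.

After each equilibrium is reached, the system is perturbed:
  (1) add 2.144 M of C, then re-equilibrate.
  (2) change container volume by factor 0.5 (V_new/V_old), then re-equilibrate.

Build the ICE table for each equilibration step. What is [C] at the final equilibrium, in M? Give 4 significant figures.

Q₀ = 27.36 vs Keq = 2.1230e+05 ⇒ Q<K, forward
Step 1:
                   E          B          C          M
  init       0.01828     0.1726      4.492    0.01179
  Δ           -0.018   0.008999   0.008999   0.008999
  eq      2.8291e-04     0.1816      4.501    0.02079
  solve Keq expr → x = 0.008999; check Q = 2.1230e+05
Then add 2.144 M of C.
Step 2:
                   E          B          C          M
  init    2.8291e-04     0.1816      6.645    0.02079
  Δ       6.0559e-05 -3.0279e-05 -3.0279e-05 -3.0279e-05
  eq      3.4347e-04     0.1816      6.645    0.02076
  solve Keq expr → x = -3.0279e-05; check Q = 2.1230e+05
Then change container volume by factor 0.5 (V_new/V_old).
Step 3:
                   E          B          C          M
  init    6.8694e-04     0.3631      13.29    0.04152
  Δ       2.8269e-04 -1.4134e-04 -1.4134e-04 -1.4134e-04
  eq      9.6963e-04      0.363      13.29    0.04138
  solve Keq expr → x = -1.4134e-04; check Q = 2.1230e+05

[C]_eq = 13.29 M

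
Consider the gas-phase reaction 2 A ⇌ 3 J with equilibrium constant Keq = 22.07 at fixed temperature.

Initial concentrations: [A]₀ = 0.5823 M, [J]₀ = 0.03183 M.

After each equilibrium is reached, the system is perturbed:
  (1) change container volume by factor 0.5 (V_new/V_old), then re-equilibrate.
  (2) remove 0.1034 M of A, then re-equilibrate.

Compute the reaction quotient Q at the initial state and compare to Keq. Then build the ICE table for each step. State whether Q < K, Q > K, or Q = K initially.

Q₀ = 9.5108e-05; Q < K (proceeds forward)

Q₀ = 9.5108e-05 vs Keq = 22.07 ⇒ Q<K, forward
Step 1:
                  A         J
  init       0.5823   0.03183
  Δ         -0.4541    0.6812
  eq         0.1282     0.713
  solve Keq expr → x = 0.2271; check Q = 22.07
Then change container volume by factor 0.5 (V_new/V_old).
Step 2:
                  A         J
  init       0.2563     1.426
  Δ         0.06799    -0.102
  eq         0.3243     1.324
  solve Keq expr → x = -0.034; check Q = 22.07
Then remove 0.1034 M of A.
Step 3:
                  A         J
  init       0.2209     1.324
  Δ         0.06712   -0.1007
  eq          0.288     1.223
  solve Keq expr → x = -0.03356; check Q = 22.07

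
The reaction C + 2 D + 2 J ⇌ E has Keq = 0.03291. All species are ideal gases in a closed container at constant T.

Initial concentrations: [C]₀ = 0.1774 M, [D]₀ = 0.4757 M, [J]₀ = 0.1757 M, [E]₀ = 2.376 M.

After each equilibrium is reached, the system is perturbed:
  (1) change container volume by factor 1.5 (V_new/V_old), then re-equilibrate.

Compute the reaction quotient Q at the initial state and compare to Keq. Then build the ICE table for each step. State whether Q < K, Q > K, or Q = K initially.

Q₀ = 1917 vs Keq = 0.03291 ⇒ Q>K, reverse
Step 1:
                    C           D           J           E
  Initial      0.1774      0.4757      0.1757       2.376
  Change        1.041       2.081       2.081      -1.041
  Equil         1.218       2.557       2.257       1.335
  solve Keq expr → x = -1.041; check Q = 0.03291
Then change container volume by factor 1.5 (V_new/V_old).
Step 2:
                    C           D           J           E
  Initial      0.8121       1.705       1.505      0.8902
  Change       0.2398      0.4796      0.4796     -0.2398
  Equil         1.052       2.184       1.984      0.6504
  solve Keq expr → x = -0.2398; check Q = 0.03291

Q₀ = 1917; Q > K (proceeds reverse)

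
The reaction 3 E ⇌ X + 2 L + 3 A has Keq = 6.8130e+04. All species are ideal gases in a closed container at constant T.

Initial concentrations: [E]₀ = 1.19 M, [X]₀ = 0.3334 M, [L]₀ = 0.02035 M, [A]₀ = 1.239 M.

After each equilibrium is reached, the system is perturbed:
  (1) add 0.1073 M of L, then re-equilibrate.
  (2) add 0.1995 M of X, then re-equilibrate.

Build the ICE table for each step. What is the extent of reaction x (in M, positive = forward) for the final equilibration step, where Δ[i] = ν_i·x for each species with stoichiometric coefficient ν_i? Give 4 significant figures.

x = -0.001303 M

Q₀ = 1.5584e-04 vs Keq = 6.8130e+04 ⇒ Q<K, forward
Step 1:
                    E           X           L           A
  init           1.19      0.3334     0.02035       1.239
  Δ            -1.146      0.3819      0.7637       1.146
  eq           0.0444      0.7153      0.7841       2.385
  solve Keq expr → x = 0.3819; check Q = 6.8130e+04
Then add 0.1073 M of L.
Step 2:
                    E           X           L           A
  init         0.0444      0.7153      0.8914       2.385
  Δ          0.003768   -0.001256   -0.002512   -0.003768
  eq          0.04817       0.714      0.8889       2.381
  solve Keq expr → x = -0.001256; check Q = 6.8130e+04
Then add 0.1995 M of X.
Step 3:
                    E           X           L           A
  init        0.04817      0.9135      0.8889       2.381
  Δ           0.00391   -0.001303   -0.002607    -0.00391
  eq          0.05208      0.9122      0.8863       2.377
  solve Keq expr → x = -0.001303; check Q = 6.8130e+04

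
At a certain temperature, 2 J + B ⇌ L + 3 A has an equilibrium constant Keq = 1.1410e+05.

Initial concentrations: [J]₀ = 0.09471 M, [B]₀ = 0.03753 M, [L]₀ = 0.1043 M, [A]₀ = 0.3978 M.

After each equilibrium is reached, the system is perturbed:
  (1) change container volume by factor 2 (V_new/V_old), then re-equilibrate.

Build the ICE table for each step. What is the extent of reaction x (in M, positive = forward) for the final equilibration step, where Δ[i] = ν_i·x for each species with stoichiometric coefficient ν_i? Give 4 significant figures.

Q₀ = 19.5 vs Keq = 1.1410e+05 ⇒ Q<K, forward
Step 1:
                    J           B           L           A
  init        0.09471     0.03753      0.1043      0.3978
  Δ          -0.07428    -0.03714     0.03714      0.1114
  eq          0.02043  3.9199e-04      0.1414      0.5092
  solve Keq expr → x = 0.03714; check Q = 1.1410e+05
Then change container volume by factor 2 (V_new/V_old).
Step 2:
                    J           B           L           A
  init        0.01022  1.9600e-04     0.07072      0.2546
  Δ       -1.8765e-04 -9.3823e-05  9.3823e-05  2.8147e-04
  eq          0.01003  1.0217e-04     0.07081      0.2549
  solve Keq expr → x = 9.3823e-05; check Q = 1.1410e+05

x = 9.3823e-05 M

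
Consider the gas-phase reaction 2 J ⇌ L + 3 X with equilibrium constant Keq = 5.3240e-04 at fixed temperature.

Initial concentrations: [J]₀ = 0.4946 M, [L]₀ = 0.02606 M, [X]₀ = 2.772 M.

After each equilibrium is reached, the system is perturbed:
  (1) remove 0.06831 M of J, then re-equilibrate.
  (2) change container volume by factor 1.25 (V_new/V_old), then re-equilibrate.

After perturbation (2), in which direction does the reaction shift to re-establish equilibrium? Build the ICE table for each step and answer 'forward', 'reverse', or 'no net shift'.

Q₀ = 2.269 vs Keq = 5.3240e-04 ⇒ Q>K, reverse
Step 1:
                  J         L         X
  I          0.4946   0.02606     2.772
  C          0.0521  -0.02605  -0.07816
  E          0.5467 8.1400e-06     2.694
  solve Keq expr → x = -0.02605; check Q = 5.3240e-04
Then remove 0.06831 M of J.
Step 2:
                  J         L         X
  I          0.4784 8.1400e-06     2.694
  C       3.8139e-06 -1.9069e-06 -5.7208e-06
  E          0.4784 6.2331e-06     2.694
  solve Keq expr → x = -1.9069e-06; check Q = 5.3240e-04
Then change container volume by factor 1.25 (V_new/V_old).
Step 3:
                  J         L         X
  I          0.3827 4.9864e-06     2.155
  C       -5.6091e-06 2.8046e-06 8.4137e-06
  E          0.3827 7.7910e-06     2.155
  solve Keq expr → x = 2.8046e-06; check Q = 5.3240e-04

Direction: forward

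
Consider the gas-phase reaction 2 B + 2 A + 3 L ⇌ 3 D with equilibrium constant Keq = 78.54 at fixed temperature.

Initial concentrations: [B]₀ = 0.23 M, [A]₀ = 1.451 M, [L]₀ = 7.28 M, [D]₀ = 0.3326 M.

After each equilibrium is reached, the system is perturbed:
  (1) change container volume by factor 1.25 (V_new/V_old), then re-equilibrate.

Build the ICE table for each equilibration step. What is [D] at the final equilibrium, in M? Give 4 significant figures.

[D]_eq = 0.5369 M

Q₀ = 8.5621e-04 vs Keq = 78.54 ⇒ Q<K, forward
Step 1:
                  B         A         L         D
  Initial      0.23     1.451      7.28    0.3326
  Change    -0.2272   -0.2272   -0.3408    0.3408
  Equil    0.002787     1.224     6.939    0.6734
  solve Keq expr → x = 0.1136; check Q = 78.54
Then change container volume by factor 1.25 (V_new/V_old).
Step 2:
                  B         A         L         D
  Initial   0.00223     0.979     5.551    0.5387
  Change    0.00123   0.00123  0.001846 -0.001846
  Equil     0.00346    0.9803     5.553    0.5369
  solve Keq expr → x = -6.1520e-04; check Q = 78.54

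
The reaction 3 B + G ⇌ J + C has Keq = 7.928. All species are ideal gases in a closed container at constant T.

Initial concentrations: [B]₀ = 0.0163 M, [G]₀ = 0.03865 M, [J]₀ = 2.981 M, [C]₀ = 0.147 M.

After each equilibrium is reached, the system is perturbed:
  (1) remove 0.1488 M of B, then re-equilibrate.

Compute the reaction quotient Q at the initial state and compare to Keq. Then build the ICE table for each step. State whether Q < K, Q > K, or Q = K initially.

Q₀ = 2.6180e+06; Q > K (proceeds reverse)

Q₀ = 2.6180e+06 vs Keq = 7.928 ⇒ Q>K, reverse
Step 1:
                   B          G          J          C
  Initial     0.0163    0.03865      2.981      0.147
  Change      0.3662     0.1221    -0.1221    -0.1221
  Equil       0.3825     0.1607      2.859    0.02494
  solve Keq expr → x = -0.1221; check Q = 7.928
Then remove 0.1488 M of B.
Step 2:
                   B          G          J          C
  Initial     0.2337     0.1607      2.859    0.02494
  Change     0.04358    0.01453   -0.01453   -0.01453
  Equil       0.2773     0.1752      2.844    0.01041
  solve Keq expr → x = -0.01453; check Q = 7.928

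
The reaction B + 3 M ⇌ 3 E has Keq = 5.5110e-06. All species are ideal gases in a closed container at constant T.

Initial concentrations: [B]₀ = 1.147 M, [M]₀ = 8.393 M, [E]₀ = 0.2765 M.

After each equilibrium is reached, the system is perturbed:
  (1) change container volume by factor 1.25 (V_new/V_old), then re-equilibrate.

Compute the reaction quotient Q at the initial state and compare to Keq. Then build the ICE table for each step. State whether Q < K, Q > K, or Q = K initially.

Q₀ = 3.1172e-05; Q > K (proceeds reverse)

Q₀ = 3.1172e-05 vs Keq = 5.5110e-06 ⇒ Q>K, reverse
Step 1:
                   B          M          E
  I            1.147      8.393     0.2765
  C          0.03913     0.1174    -0.1174
  E            1.186       8.51     0.1591
  solve Keq expr → x = -0.03913; check Q = 5.5110e-06
Then change container volume by factor 1.25 (V_new/V_old).
Step 2:
                   B          M          E
  I           0.9489      6.808     0.1273
  C          0.00295   0.008849  -0.008849
  E           0.9518      6.817     0.1185
  solve Keq expr → x = -0.00295; check Q = 5.5110e-06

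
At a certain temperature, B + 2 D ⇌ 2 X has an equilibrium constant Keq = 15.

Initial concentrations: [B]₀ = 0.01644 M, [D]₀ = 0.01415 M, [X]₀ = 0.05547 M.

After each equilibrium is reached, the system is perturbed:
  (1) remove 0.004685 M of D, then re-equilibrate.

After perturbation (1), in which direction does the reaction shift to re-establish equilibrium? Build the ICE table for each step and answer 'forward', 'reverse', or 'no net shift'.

Q₀ = 934.8 vs Keq = 15 ⇒ Q>K, reverse
Step 1:
                    B           D           X
  Initial     0.01644     0.01415     0.05547
  Change      0.01373     0.02747    -0.02747
  Equil       0.03017     0.04162       0.028
  solve Keq expr → x = -0.01373; check Q = 15
Then remove 0.004685 M of D.
Step 2:
                    B           D           X
  Initial     0.03017     0.03693       0.028
  Change   8.3540e-04    0.001671   -0.001671
  Equil       0.03101     0.03861     0.02633
  solve Keq expr → x = -8.3540e-04; check Q = 15

Direction: reverse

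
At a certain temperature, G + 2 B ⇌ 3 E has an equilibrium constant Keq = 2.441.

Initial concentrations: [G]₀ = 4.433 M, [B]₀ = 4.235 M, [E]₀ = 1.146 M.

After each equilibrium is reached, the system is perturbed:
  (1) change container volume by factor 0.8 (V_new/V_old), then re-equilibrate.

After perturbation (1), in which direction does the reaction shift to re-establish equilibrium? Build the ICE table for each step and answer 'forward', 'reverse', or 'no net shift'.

Q₀ = 0.01893 vs Keq = 2.441 ⇒ Q<K, forward
Step 1:
                  G         B         E
  Initial     4.433     4.235     1.146
  Change     -0.875     -1.75     2.625
  Equil       3.558     2.485     3.771
  solve Keq expr → x = 0.875; check Q = 2.441
Then change container volume by factor 0.8 (V_new/V_old).
Step 2:
                  G         B         E
  Initial     4.447     3.106     4.714
  Change          0         0         0
  Equil       4.447     3.106     4.714
  solve Keq expr → x = 0; check Q = 2.441

Direction: no net shift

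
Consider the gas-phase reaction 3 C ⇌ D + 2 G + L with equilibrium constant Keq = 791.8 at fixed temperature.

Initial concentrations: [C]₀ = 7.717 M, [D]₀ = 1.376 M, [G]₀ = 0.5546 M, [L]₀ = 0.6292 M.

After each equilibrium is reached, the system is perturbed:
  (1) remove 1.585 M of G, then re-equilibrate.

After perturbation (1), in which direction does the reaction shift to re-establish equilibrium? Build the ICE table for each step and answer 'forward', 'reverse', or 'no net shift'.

Q₀ = 5.7946e-04 vs Keq = 791.8 ⇒ Q<K, forward
Step 1:
                  C         D         G         L
  Initial     7.717     1.376    0.5546    0.6292
  Change     -6.994     2.331     4.663     2.331
  Equil      0.7226     3.707     5.218     2.961
  solve Keq expr → x = 2.331; check Q = 791.8
Then remove 1.585 M of G.
Step 2:
                  C         D         G         L
  Initial    0.7226     3.707     3.633     2.961
  Change    -0.1399   0.04662   0.09325   0.04662
  Equil      0.5828     3.754     3.726     3.007
  solve Keq expr → x = 0.04662; check Q = 791.8

Direction: forward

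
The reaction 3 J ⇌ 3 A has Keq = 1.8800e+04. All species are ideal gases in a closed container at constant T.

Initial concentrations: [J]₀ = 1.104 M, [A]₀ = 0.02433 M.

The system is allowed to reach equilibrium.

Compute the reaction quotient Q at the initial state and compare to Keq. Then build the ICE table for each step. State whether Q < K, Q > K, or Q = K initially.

Q₀ = 1.0703e-05; Q < K (proceeds forward)

Q₀ = 1.0703e-05 vs Keq = 1.8800e+04 ⇒ Q<K, forward
Step 1:
                  J         A
  I           1.104   0.02433
  C          -1.063     1.063
  E          0.0409     1.087
  solve Keq expr → x = 0.3544; check Q = 1.8800e+04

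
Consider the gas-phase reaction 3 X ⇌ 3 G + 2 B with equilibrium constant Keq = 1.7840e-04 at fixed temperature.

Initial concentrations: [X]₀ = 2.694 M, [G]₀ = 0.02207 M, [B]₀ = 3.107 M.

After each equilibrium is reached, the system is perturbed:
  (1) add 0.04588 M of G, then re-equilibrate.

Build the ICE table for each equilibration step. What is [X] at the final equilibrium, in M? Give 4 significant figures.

[X]_eq = 2.691 M

Q₀ = 5.3076e-06 vs Keq = 1.7840e-04 ⇒ Q<K, forward
Step 1:
                   X          G          B
  I            2.694    0.02207      3.107
  C         -0.04743    0.04743    0.03162
  E            2.647     0.0695      3.139
  solve Keq expr → x = 0.01581; check Q = 1.7840e-04
Then add 0.04588 M of G.
Step 2:
                   X          G          B
  I            2.647     0.1154      3.139
  C          0.04427   -0.04427   -0.02951
  E            2.691    0.07111      3.109
  solve Keq expr → x = -0.01476; check Q = 1.7840e-04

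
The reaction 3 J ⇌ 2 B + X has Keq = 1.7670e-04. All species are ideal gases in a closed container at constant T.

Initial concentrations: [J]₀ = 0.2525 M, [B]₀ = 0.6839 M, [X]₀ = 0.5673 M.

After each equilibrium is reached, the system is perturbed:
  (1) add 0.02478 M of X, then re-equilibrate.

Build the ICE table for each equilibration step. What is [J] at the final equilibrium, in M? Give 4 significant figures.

Q₀ = 16.48 vs Keq = 1.7670e-04 ⇒ Q>K, reverse
Step 1:
                  J         B         X
  init       0.2525    0.6839    0.5673
  Δ          0.9712   -0.6474   -0.3237
  eq          1.224   0.03646    0.2436
  solve Keq expr → x = -0.3237; check Q = 1.7670e-04
Then add 0.02478 M of X.
Step 2:
                  J         B         X
  init        1.224   0.03646    0.2684
  Δ        0.002359 -0.001572 -7.8620e-04
  eq          1.226   0.03489    0.2676
  solve Keq expr → x = -7.8620e-04; check Q = 1.7670e-04

[J]_eq = 1.226 M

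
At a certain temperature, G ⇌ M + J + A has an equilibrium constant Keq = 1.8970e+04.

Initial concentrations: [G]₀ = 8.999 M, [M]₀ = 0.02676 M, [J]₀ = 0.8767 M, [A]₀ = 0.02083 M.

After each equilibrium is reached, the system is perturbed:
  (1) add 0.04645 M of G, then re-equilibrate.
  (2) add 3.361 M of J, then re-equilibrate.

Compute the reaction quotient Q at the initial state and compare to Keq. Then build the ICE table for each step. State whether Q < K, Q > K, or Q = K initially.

Q₀ = 5.4304e-05; Q < K (proceeds forward)

Q₀ = 5.4304e-05 vs Keq = 1.8970e+04 ⇒ Q<K, forward
Step 1:
                   G          M          J          A
  I            8.999    0.02676     0.8767    0.02083
  C           -8.957      8.957      8.957      8.957
  E          0.04181      8.984      9.834      8.978
  solve Keq expr → x = 8.957; check Q = 1.8970e+04
Then add 0.04645 M of G.
Step 2:
                   G          M          J          A
  I          0.08826      8.984      9.834      8.978
  C         -0.04583    0.04583    0.04583    0.04583
  E          0.04244       9.03       9.88      9.024
  solve Keq expr → x = 0.04583; check Q = 1.8970e+04
Then add 3.361 M of J.
Step 3:
                   G          M          J          A
  I          0.04244       9.03      13.24      9.024
  C           0.0142    -0.0142    -0.0142    -0.0142
  E          0.05663      9.016      13.23       9.01
  solve Keq expr → x = -0.0142; check Q = 1.8970e+04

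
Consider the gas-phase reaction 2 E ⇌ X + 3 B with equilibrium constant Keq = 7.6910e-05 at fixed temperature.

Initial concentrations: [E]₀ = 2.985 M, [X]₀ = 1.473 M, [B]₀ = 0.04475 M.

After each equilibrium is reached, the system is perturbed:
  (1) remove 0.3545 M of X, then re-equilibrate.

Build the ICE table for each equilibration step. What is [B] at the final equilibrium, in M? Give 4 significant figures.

[B]_eq = 0.08411 M

Q₀ = 1.4815e-05 vs Keq = 7.6910e-05 ⇒ Q<K, forward
Step 1:
                    E           X           B
  init          2.985       1.473     0.04475
  Δ          -0.02145     0.01073     0.03218
  eq            2.964       1.484     0.07693
  solve Keq expr → x = 0.01073; check Q = 7.6910e-05
Then remove 0.3545 M of X.
Step 2:
                    E           X           B
  init          2.964       1.129     0.07693
  Δ         -0.004786    0.002393    0.007179
  eq            2.959       1.132     0.08411
  solve Keq expr → x = 0.002393; check Q = 7.6910e-05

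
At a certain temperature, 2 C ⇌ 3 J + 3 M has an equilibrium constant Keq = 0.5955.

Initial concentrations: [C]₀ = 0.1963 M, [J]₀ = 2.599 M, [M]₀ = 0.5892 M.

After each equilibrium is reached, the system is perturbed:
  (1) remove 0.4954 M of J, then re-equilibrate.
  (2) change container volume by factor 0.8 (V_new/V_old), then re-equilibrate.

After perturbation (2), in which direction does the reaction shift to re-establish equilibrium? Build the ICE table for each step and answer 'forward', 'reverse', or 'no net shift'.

Q₀ = 93.19 vs Keq = 0.5955 ⇒ Q>K, reverse
Step 1:
                    C           J           M
  I            0.1963       2.599      0.5892
  C            0.2466     -0.3699     -0.3699
  E            0.4429       2.229      0.2193
  solve Keq expr → x = -0.1233; check Q = 0.5955
Then remove 0.4954 M of J.
Step 2:
                    C           J           M
  I            0.4429       1.734      0.2193
  C          -0.02906     0.04358     0.04358
  E            0.4138       1.777      0.2629
  solve Keq expr → x = 0.01453; check Q = 0.5955
Then change container volume by factor 0.8 (V_new/V_old).
Step 3:
                    C           J           M
  I            0.5173       2.222      0.3286
  C           0.04251    -0.06377    -0.06377
  E            0.5598       2.158      0.2648
  solve Keq expr → x = -0.02126; check Q = 0.5955

Direction: reverse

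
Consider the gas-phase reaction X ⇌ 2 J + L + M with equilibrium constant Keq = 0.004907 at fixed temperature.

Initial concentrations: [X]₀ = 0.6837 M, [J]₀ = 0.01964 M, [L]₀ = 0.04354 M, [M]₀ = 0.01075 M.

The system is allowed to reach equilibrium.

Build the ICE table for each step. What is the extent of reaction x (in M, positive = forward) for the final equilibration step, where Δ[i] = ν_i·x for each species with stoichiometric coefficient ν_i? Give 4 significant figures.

x = 0.1426 M

Q₀ = 2.6407e-07 vs Keq = 0.004907 ⇒ Q<K, forward
Step 1:
                   X          J          L          M
  I           0.6837    0.01964    0.04354    0.01075
  C          -0.1426     0.2853     0.1426     0.1426
  E           0.5411     0.3049     0.1862     0.1534
  solve Keq expr → x = 0.1426; check Q = 0.004907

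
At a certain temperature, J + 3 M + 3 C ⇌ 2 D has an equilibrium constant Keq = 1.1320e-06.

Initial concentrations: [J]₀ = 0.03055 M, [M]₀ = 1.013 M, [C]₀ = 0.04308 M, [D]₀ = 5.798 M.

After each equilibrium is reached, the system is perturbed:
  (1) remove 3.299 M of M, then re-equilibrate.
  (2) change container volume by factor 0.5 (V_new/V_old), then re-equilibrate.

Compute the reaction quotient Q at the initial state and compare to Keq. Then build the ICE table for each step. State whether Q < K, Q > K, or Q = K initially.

Q₀ = 1.3240e+07 vs Keq = 1.1320e-06 ⇒ Q>K, reverse
Step 1:
                   J          M          C          D
  init       0.03055      1.013    0.04308      5.798
  Δ            2.477       7.43       7.43     -4.954
  eq           2.507      8.443      7.473     0.8445
  solve Keq expr → x = -2.477; check Q = 1.1320e-06
Then remove 3.299 M of M.
Step 2:
                   J          M          C          D
  init         2.507      5.144      7.473     0.8445
  Δ           0.1616     0.4849     0.4849    -0.3233
  eq           2.669      5.629      7.958     0.5212
  solve Keq expr → x = -0.1616; check Q = 1.1320e-06
Then change container volume by factor 0.5 (V_new/V_old).
Step 3:
                   J          M          C          D
  init         5.338      11.26      15.92      1.042
  Δ          -0.8687     -2.606     -2.606      1.737
  eq           4.469      8.652      13.31       2.78
  solve Keq expr → x = 0.8687; check Q = 1.1320e-06

Q₀ = 1.3240e+07; Q > K (proceeds reverse)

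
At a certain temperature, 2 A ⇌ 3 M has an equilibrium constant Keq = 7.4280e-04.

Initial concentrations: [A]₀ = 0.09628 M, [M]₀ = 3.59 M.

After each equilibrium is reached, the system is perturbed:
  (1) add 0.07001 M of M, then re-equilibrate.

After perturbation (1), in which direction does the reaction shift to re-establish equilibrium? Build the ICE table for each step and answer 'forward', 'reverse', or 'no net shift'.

Q₀ = 4991 vs Keq = 7.4280e-04 ⇒ Q>K, reverse
Step 1:
                  A         M
  init      0.09628      3.59
  Δ           2.286    -3.428
  eq          2.382    0.1615
  solve Keq expr → x = -1.143; check Q = 7.4280e-04
Then add 0.07001 M of M.
Step 2:
                  A         M
  init        2.382    0.2315
  Δ         0.04531  -0.06797
  eq          2.427    0.1636
  solve Keq expr → x = -0.02266; check Q = 7.4280e-04

Direction: reverse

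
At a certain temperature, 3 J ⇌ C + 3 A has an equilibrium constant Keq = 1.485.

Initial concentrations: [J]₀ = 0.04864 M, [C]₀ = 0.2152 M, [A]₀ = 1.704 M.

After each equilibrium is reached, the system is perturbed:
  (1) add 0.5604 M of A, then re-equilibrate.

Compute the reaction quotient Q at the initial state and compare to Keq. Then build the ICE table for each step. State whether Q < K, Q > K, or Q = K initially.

Q₀ = 9253; Q > K (proceeds reverse)

Q₀ = 9253 vs Keq = 1.485 ⇒ Q>K, reverse
Step 1:
                    J           C           A
  init        0.04864      0.2152       1.704
  Δ            0.4231      -0.141     -0.4231
  eq           0.4717     0.07417       1.281
  solve Keq expr → x = -0.141; check Q = 1.485
Then add 0.5604 M of A.
Step 2:
                    J           C           A
  init         0.4717     0.07417       1.841
  Δ           0.08281     -0.0276    -0.08281
  eq           0.5545     0.04657       1.759
  solve Keq expr → x = -0.0276; check Q = 1.485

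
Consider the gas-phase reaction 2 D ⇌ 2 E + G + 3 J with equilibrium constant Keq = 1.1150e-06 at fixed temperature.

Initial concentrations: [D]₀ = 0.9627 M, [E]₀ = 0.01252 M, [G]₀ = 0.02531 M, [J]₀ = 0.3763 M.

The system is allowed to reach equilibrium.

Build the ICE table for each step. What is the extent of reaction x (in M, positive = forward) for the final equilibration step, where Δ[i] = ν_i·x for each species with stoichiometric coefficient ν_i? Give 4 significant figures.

Q₀ = 2.2810e-07 vs Keq = 1.1150e-06 ⇒ Q<K, forward
Step 1:
                   D          E          G          J
  I           0.9627    0.01252    0.02531     0.3763
  C          -0.0108     0.0108   0.005402    0.01621
  E           0.9519    0.02332    0.03071     0.3925
  solve Keq expr → x = 0.005402; check Q = 1.1150e-06

x = 0.005402 M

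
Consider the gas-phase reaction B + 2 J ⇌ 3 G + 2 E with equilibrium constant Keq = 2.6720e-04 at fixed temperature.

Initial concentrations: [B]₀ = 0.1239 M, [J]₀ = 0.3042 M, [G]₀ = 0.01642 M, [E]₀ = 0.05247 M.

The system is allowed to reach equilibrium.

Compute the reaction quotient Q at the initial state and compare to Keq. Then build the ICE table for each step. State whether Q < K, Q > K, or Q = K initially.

Q₀ = 1.0630e-06 vs Keq = 2.6720e-04 ⇒ Q<K, forward
Step 1:
                   B          J          G          E
  init        0.1239     0.3042    0.01642    0.05247
  Δ         -0.01654   -0.03308    0.04962    0.03308
  eq          0.1074     0.2711    0.06604    0.08555
  solve Keq expr → x = 0.01654; check Q = 2.6720e-04

Q₀ = 1.0630e-06; Q < K (proceeds forward)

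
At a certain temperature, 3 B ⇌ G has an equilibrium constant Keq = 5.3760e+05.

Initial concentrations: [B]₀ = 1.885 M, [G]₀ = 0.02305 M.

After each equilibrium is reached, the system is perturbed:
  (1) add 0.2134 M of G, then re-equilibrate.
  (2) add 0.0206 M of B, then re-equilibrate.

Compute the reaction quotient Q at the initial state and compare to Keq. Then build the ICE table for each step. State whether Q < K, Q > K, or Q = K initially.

Q₀ = 0.003441 vs Keq = 5.3760e+05 ⇒ Q<K, forward
Step 1:
                  B         G
  init        1.885   0.02305
  Δ          -1.874    0.6248
  eq        0.01064    0.6478
  solve Keq expr → x = 0.6248; check Q = 5.3760e+05
Then add 0.2134 M of G.
Step 2:
                  B         G
  init      0.01064    0.8612
  Δ        0.001058 -3.5262e-04
  eq         0.0117    0.8609
  solve Keq expr → x = -3.5262e-04; check Q = 5.3760e+05
Then add 0.0206 M of B.
Step 3:
                  B         G
  init       0.0323    0.8609
  Δ        -0.02057  0.006856
  eq        0.01173    0.8677
  solve Keq expr → x = 0.006856; check Q = 5.3760e+05

Q₀ = 0.003441; Q < K (proceeds forward)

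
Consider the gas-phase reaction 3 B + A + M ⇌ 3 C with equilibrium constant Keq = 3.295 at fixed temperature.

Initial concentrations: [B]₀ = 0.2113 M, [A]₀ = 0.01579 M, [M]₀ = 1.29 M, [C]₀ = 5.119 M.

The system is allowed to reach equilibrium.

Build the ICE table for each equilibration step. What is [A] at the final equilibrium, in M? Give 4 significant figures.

Q₀ = 6.9805e+05 vs Keq = 3.295 ⇒ Q>K, reverse
Step 1:
                   B          A          M          C
  init        0.2113    0.01579       1.29      5.119
  Δ            1.851     0.6171     0.6171     -1.851
  eq           2.063     0.6329      1.907      3.268
  solve Keq expr → x = -0.6171; check Q = 3.295

[A]_eq = 0.6329 M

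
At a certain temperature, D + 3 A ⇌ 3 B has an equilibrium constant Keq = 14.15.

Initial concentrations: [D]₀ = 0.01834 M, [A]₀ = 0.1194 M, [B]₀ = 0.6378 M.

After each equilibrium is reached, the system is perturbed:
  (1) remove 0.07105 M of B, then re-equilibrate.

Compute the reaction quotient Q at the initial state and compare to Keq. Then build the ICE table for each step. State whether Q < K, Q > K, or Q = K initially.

Q₀ = 8311; Q > K (proceeds reverse)

Q₀ = 8311 vs Keq = 14.15 ⇒ Q>K, reverse
Step 1:
                   D          A          B
  Initial    0.01834     0.1194     0.6378
  Change     0.07955     0.2387    -0.2387
  Equil      0.09789     0.3581     0.3991
  solve Keq expr → x = -0.07955; check Q = 14.15
Then remove 0.07105 M of B.
Step 2:
                   D          A          B
  Initial    0.09789     0.3581     0.3281
  Change   -0.009301    -0.0279     0.0279
  Equil      0.08859     0.3302      0.356
  solve Keq expr → x = 0.009301; check Q = 14.15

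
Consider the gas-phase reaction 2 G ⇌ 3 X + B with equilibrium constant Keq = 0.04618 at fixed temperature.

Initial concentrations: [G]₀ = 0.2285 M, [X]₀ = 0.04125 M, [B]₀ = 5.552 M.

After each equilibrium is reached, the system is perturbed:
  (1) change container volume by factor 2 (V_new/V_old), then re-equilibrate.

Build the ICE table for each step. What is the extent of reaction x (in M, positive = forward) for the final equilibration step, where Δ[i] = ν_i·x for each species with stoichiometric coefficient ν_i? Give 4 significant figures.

Q₀ = 0.007464 vs Keq = 0.04618 ⇒ Q<K, forward
Step 1:
                  G         X         B
  I          0.2285   0.04125     5.552
  C        -0.01997   0.02996  0.009985
  E          0.2085   0.07121     5.562
  solve Keq expr → x = 0.009985; check Q = 0.04618
Then change container volume by factor 2 (V_new/V_old).
Step 2:
                  G         X         B
  I          0.1043    0.0356     2.781
  C        -0.01118   0.01676  0.005588
  E         0.09309   0.05237     2.787
  solve Keq expr → x = 0.005588; check Q = 0.04618

x = 0.005588 M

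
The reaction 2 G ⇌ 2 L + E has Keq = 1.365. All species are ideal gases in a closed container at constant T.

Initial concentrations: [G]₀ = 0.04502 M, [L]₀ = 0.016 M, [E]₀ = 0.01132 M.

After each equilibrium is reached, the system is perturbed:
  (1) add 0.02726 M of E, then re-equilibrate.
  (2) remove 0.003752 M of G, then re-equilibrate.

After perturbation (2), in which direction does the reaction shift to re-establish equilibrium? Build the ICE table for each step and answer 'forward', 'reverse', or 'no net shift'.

Q₀ = 0.00143 vs Keq = 1.365 ⇒ Q<K, forward
Step 1:
                    G           L           E
  Initial     0.04502       0.016     0.01132
  Change     -0.03715     0.03715     0.01858
  Equil      0.007866     0.05315      0.0299
  solve Keq expr → x = 0.01858; check Q = 1.365
Then add 0.02726 M of E.
Step 2:
                    G           L           E
  Initial    0.007866     0.05315     0.05716
  Change     0.002408   -0.002408   -0.001204
  Equil       0.01027     0.05075     0.05595
  solve Keq expr → x = -0.001204; check Q = 1.365
Then remove 0.003752 M of G.
Step 3:
                    G           L           E
  Initial    0.006522     0.05075     0.05595
  Change     0.003011   -0.003011   -0.001506
  Equil      0.009534     0.04773     0.05445
  solve Keq expr → x = -0.001506; check Q = 1.365

Direction: reverse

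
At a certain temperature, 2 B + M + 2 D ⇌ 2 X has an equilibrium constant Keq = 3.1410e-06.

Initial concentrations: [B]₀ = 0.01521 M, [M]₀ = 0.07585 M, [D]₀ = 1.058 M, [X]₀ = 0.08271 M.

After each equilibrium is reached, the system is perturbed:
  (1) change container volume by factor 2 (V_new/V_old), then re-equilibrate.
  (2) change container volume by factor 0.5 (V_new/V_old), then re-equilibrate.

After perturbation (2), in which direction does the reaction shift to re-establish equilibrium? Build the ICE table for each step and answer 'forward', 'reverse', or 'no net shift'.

Q₀ = 348.3 vs Keq = 3.1410e-06 ⇒ Q>K, reverse
Step 1:
                    B           M           D           X
  init        0.01521     0.07585       1.058     0.08271
  Δ           0.08264     0.04132     0.08264    -0.08264
  eq          0.09785      0.1172       1.141  6.7712e-05
  solve Keq expr → x = -0.04132; check Q = 3.1410e-06
Then change container volume by factor 2 (V_new/V_old).
Step 2:
                    B           M           D           X
  init        0.04893     0.05859      0.5703  3.3856e-05
  Δ        2.1879e-05  1.0940e-05  2.1879e-05 -2.1879e-05
  eq          0.04895      0.0586      0.5703  1.1977e-05
  solve Keq expr → x = -1.0940e-05; check Q = 3.1410e-06
Then change container volume by factor 0.5 (V_new/V_old).
Step 3:
                    B           M           D           X
  init         0.0979      0.1172       1.141  2.3954e-05
  Δ       -4.3758e-05 -2.1879e-05 -4.3758e-05  4.3758e-05
  eq          0.09785      0.1172       1.141  6.7712e-05
  solve Keq expr → x = 2.1879e-05; check Q = 3.1410e-06

Direction: forward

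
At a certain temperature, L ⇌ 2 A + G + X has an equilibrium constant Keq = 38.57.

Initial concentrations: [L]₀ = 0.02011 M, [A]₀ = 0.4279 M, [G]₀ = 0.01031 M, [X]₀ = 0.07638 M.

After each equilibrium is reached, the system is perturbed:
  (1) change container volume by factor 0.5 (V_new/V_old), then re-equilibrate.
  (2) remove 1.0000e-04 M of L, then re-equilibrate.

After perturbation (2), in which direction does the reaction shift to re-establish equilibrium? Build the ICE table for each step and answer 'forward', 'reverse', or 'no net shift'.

Q₀ = 0.00717 vs Keq = 38.57 ⇒ Q<K, forward
Step 1:
                    L           A           G           X
  I           0.02011      0.4279     0.01031     0.07638
  C          -0.02009     0.04019     0.02009     0.02009
  E        1.6662e-05      0.4681      0.0304     0.09647
  solve Keq expr → x = 0.02009; check Q = 38.57
Then change container volume by factor 0.5 (V_new/V_old).
Step 2:
                    L           A           G           X
  I        3.3324e-05      0.9362     0.06081      0.1929
  C        2.3167e-04 -4.6335e-04 -2.3167e-04 -2.3167e-04
  E        2.6500e-04      0.9357     0.06058      0.1927
  solve Keq expr → x = -2.3167e-04; check Q = 38.57
Then remove 1.0000e-04 M of L.
Step 3:
                    L           A           G           X
  I        1.6500e-04      0.9357     0.06058      0.1927
  C        9.9317e-05 -1.9863e-04 -9.9317e-05 -9.9317e-05
  E        2.6431e-04      0.9355     0.06048      0.1926
  solve Keq expr → x = -9.9317e-05; check Q = 38.57

Direction: reverse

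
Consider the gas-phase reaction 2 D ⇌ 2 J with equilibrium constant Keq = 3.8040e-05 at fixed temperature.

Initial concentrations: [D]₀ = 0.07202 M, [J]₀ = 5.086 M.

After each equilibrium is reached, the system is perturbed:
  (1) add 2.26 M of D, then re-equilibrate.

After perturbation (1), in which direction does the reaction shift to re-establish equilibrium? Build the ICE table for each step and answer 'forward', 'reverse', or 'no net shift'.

Direction: forward

Q₀ = 4987 vs Keq = 3.8040e-05 ⇒ Q>K, reverse
Step 1:
                    D           J
  init        0.07202       5.086
  Δ             5.054      -5.054
  eq            5.126     0.03162
  solve Keq expr → x = -2.527; check Q = 3.8040e-05
Then add 2.26 M of D.
Step 2:
                    D           J
  init          7.386     0.03162
  Δ          -0.01385     0.01385
  eq            7.373     0.04547
  solve Keq expr → x = 0.006927; check Q = 3.8040e-05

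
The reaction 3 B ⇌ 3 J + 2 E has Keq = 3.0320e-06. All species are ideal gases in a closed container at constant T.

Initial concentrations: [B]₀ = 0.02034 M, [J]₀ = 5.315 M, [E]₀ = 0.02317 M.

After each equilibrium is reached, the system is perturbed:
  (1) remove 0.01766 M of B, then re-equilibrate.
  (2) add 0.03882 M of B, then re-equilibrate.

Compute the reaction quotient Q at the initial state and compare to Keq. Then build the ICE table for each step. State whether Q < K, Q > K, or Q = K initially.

Q₀ = 9579; Q > K (proceeds reverse)

Q₀ = 9579 vs Keq = 3.0320e-06 ⇒ Q>K, reverse
Step 1:
                    B           J           E
  Initial     0.02034       5.315     0.02317
  Change      0.03475    -0.03475    -0.02317
  Equil       0.05509        5.28  1.8557e-06
  solve Keq expr → x = -0.01158; check Q = 3.0320e-06
Then remove 0.01766 M of B.
Step 2:
                    B           J           E
  Initial     0.03743        5.28  1.8557e-06
  Change   1.2246e-06 -1.2246e-06 -8.1637e-07
  Equil       0.03743        5.28  1.0394e-06
  solve Keq expr → x = -4.0818e-07; check Q = 3.0320e-06
Then add 0.03882 M of B.
Step 3:
                    B           J           E
  Initial     0.07625        5.28  1.0394e-06
  Change  -2.9734e-06  2.9734e-06  1.9823e-06
  Equil       0.07625        5.28  3.0217e-06
  solve Keq expr → x = 9.9115e-07; check Q = 3.0320e-06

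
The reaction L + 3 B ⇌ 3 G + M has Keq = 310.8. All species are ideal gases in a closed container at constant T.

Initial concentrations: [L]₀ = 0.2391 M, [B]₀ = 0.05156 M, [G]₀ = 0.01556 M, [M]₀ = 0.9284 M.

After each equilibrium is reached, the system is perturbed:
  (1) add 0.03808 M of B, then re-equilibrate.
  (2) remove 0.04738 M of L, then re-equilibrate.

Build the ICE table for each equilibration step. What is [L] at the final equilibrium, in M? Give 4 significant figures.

Q₀ = 0.1067 vs Keq = 310.8 ⇒ Q<K, forward
Step 1:
                  L         B         G         M
  I          0.2391   0.05156   0.01556    0.9284
  C        -0.01289  -0.03868   0.03868   0.01289
  E          0.2262   0.01288   0.05424    0.9413
  solve Keq expr → x = 0.01289; check Q = 310.8
Then add 0.03808 M of B.
Step 2:
                  L         B         G         M
  I          0.2262   0.05096   0.05424    0.9413
  C        -0.01015  -0.03046   0.03046   0.01015
  E          0.2161    0.0205    0.0847    0.9514
  solve Keq expr → x = 0.01015; check Q = 310.8
Then remove 0.04738 M of L.
Step 3:
                  L         B         G         M
  I          0.1687    0.0205    0.0847    0.9514
  C       4.5924e-04  0.001378 -0.001378 -4.5924e-04
  E          0.1691   0.02187   0.08333     0.951
  solve Keq expr → x = -4.5924e-04; check Q = 310.8

[L]_eq = 0.1691 M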